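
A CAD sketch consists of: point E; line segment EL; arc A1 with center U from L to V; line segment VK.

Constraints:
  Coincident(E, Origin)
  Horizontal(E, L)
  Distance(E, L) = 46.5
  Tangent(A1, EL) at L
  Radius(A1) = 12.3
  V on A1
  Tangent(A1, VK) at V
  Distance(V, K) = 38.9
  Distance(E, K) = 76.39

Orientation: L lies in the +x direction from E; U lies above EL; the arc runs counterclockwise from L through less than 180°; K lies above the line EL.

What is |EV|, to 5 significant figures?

60.229

E is at the origin; EL is horizontal with |EL| = 46.5 and L on the +x side, so L = (46.500, 0.0000). A1 meets EL tangentially, so UL is at right angles to EL, so U = L + (0, 12.3) = (46.500, 12.300). Since UV ⟂ VK (tangency), |UK| = √(12.3² + 38.9²) = 40.798 regardless of where V sits on A1. So K lies on both circle(E, 76.39) and circle(U, 40.798); the above-EL intersection is K = (55.975, 51.983). V is the foot of the tangent from K: V = (58.768, 13.183).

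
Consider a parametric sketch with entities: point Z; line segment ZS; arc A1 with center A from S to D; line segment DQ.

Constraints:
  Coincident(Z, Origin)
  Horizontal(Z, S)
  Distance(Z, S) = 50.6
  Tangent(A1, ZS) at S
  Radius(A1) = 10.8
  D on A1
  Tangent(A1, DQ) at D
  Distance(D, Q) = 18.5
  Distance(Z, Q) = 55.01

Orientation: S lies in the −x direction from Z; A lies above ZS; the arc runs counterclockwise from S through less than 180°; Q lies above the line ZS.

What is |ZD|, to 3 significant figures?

42.4

Checks: |ZS| = 50.60 ✓; |AD| = 10.80 ✓; ∠(AD, DQ) = 90.00° ✓; |DQ| = 18.50 ✓; |ZQ| = 55.01 ✓.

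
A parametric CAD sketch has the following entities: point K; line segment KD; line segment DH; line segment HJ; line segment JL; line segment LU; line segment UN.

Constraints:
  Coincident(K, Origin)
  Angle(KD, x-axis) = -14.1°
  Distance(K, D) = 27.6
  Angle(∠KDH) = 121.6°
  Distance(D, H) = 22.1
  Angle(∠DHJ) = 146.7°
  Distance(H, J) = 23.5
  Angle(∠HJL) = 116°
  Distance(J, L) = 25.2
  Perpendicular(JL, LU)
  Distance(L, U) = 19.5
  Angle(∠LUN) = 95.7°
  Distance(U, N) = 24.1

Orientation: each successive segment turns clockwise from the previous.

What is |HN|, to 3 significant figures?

11.5

K is at the origin; KD runs at -14.1° with length 27.6, so D = (26.8, -6.72). ∠KDH = 121.6° gives DH at -72.5° from the x-axis; with |DH| = 22.1, H = (33.4, -27.8). ∠DHJ = 146.7° gives HJ at -106° from the x-axis; with |HJ| = 23.5, J = (27.0, -50.4). ∠HJL = 116.0° gives JL at -170° from the x-axis; with |JL| = 25.2, L = (2.21, -54.9). JL is perpendicular to LU, so LU runs at 100°; with |LU| = 19.5, U = (-1.24, -35.7). ∠LUN = 95.7° gives UN at 15.9° from the x-axis; with |UN| = 24.1, N = (21.9, -29.1). Then |HN| = |N − H| = 11.5.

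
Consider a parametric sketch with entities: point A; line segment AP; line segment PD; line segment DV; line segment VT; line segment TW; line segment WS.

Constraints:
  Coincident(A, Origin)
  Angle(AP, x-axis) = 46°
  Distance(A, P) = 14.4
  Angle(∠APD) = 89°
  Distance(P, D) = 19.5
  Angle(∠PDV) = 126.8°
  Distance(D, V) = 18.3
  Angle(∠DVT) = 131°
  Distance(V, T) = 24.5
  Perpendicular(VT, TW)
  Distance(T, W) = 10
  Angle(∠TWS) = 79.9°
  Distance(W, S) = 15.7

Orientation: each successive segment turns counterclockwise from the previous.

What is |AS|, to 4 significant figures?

22.52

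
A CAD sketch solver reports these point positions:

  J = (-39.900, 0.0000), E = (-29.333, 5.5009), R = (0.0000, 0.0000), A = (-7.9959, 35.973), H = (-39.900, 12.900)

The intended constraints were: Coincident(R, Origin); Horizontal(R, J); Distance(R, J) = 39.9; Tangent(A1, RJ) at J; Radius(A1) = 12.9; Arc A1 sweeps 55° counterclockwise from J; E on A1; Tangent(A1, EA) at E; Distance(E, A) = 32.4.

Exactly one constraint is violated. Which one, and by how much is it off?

Distance(E, A) = 32.4 — off by 4.80.

R = (0.00, 0.00) ✓; R.y = 0.00, J.y = 0.00 ✓; |RJ| = 39.90 ✓; ∠(HJ, JR) = 90.00° ✓; |HJ| = 12.90 ✓; bearing(H→E) − bearing(H→J) = 55.00° ✓; |HE| = 12.90 ✓; ∠(HE, EA) = 90.00° ✓; |EA| = 37.20 ✗.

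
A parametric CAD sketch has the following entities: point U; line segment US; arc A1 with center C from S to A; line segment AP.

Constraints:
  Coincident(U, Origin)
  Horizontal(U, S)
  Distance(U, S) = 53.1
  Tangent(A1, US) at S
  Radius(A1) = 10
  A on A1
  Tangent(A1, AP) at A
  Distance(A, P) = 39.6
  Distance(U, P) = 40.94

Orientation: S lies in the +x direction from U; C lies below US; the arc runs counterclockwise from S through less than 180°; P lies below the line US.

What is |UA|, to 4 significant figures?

45.36

Checks: ∠(CS, SU) = 90.00° ✓; |CS| = 10.00 ✓; |CA| = 10.00 ✓; ∠(CA, AP) = 90.00° ✓; |AP| = 39.60 ✓; |UP| = 40.94 ✓.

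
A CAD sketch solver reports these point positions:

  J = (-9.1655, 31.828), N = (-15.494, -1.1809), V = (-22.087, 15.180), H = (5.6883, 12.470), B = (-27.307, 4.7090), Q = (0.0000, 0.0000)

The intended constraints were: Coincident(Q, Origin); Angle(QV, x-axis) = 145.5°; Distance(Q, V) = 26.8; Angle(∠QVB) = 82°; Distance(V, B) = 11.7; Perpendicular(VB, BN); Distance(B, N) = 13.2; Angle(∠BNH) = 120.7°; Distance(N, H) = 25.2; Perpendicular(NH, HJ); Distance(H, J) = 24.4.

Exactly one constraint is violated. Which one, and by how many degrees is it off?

Perpendicular(NH, HJ) — off by 4.70°.

Q = (0.00, 0.00) ✓; QV at 145.5° ✓; |QV| = 26.80 ✓; ∠QVB = 82.00° ✓; |VB| = 11.70 ✓; ∠(VB, BN) = 90.00° ✓; |BN| = 13.20 ✓; ∠BNH = 120.7° ✓; |NH| = 25.20 ✓; ∠(NH, HJ) = 94.70° ✗; |HJ| = 24.40 ✓.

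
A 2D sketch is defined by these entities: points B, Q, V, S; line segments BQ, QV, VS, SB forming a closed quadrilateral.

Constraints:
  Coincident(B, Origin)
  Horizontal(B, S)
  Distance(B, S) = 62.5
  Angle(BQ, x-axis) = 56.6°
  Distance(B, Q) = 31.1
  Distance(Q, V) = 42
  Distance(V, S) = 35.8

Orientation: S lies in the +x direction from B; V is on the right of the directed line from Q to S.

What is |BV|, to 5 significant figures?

32.811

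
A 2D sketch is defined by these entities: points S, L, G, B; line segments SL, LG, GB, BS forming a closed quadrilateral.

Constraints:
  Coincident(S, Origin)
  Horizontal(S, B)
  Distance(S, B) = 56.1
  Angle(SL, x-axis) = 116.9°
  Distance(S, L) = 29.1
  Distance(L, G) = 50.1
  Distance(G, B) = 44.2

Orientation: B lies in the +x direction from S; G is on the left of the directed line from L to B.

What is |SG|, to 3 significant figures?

52.5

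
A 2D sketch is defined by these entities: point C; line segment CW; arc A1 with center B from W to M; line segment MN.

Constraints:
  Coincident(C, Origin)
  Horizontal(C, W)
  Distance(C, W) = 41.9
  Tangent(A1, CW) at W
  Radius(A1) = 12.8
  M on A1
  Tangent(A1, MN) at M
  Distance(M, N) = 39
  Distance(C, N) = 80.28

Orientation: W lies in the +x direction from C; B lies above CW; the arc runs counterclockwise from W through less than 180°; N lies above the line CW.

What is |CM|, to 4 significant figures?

54.89

C is at the origin; CW is horizontal with |CW| = 41.9 and W on the +x side, so W = (41.90, 0.000). Since A1 is tangent to CW there, BW ⟂ CW, so B = W + (0, 12.8) = (41.90, 12.80). Since BM ⟂ MN (tangency), |BN| = √(12.8² + 39.0²) = 41.05 regardless of where M sits on A1. So N lies on both circle(C, 80.28) and circle(B, 41.05); the above-CW intersection is N = (65.55, 46.35). M is the foot of the tangent from N: M = (54.14, 9.056).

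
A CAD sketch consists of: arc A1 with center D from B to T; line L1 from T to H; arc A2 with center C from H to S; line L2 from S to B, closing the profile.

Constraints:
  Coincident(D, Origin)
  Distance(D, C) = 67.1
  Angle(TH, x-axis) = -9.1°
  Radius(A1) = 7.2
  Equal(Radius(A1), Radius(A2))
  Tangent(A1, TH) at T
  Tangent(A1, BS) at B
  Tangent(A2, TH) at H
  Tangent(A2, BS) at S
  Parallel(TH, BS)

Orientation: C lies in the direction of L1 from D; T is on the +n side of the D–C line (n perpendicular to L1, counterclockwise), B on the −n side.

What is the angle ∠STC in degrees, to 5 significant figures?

5.9877°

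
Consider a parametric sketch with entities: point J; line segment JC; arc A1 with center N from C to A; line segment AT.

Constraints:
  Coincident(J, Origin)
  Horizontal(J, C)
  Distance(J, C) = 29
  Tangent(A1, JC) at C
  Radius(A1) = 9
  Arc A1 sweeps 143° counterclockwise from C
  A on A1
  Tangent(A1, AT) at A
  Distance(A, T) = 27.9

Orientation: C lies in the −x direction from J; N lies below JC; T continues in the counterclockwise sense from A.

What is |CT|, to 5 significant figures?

37.041

J is at the origin; J and C share the same y with |JC| = 29.0 and C on the −x side, so C = (-29.000, 0.0000). Tangency of A1 to JC means the radius NC is perpendicular to JC, so N = C + (0, -9) = (-29.000, -9.0000). On A1, C sits at bearing 90° from N; a 143° counterclockwise sweep puts A at bearing 233°, so A = N + 9.0·(cos 233°, sin 233°) = (-34.416, -16.188). The tangent condition forces NA to be normal to AT, so AT runs along (−sin 233°, cos 233°); with |AT| = 27.9, T = (-12.134, -32.978). Then |CT| = |T − C| = 37.041.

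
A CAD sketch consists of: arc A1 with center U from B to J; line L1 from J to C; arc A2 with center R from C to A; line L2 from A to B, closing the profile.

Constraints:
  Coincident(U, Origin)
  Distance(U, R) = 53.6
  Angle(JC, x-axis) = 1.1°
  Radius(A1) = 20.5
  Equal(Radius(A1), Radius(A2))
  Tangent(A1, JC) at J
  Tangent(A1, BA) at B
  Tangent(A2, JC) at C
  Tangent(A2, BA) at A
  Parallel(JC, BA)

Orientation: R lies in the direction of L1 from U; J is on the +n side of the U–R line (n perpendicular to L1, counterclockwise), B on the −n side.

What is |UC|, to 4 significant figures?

57.39

The slot axis is L1's direction at 1.1°, so u = (cos 1.1°, sin 1.1°) = (0.9998, 0.01920) and n = (−sin 1.1°, cos 1.1°) = (-0.01920, 0.9998). U is at the origin and R lies 53.6 along u from U, so R = 53.6·u = (53.59, 1.029). Tangency of A1 to both parallel lines with radius 20.5 puts J and B at U ± 20.5·n: J = (-0.3935, 20.50), B = (0.3935, -20.50). Equal radii place C and A the same way about R: C = R + 20.5·n = (53.20, 21.53), A = R − 20.5·n = (53.98, -19.47). Then |UC| = |C − U| = 57.39.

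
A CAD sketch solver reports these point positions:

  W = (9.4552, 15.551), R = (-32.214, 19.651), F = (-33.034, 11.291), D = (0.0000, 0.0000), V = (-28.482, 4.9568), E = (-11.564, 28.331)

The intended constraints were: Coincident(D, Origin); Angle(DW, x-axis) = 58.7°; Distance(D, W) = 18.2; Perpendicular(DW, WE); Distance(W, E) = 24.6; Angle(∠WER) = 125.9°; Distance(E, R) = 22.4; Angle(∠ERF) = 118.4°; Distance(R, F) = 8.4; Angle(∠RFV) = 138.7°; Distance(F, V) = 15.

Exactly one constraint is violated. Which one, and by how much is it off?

Distance(F, V) = 15 — off by 7.20.

D = (0.00, 0.00) ✓; DW at 58.70° ✓; |DW| = 18.20 ✓; ∠(DW, WE) = 90.00° ✓; |WE| = 24.60 ✓; ∠WER = 125.9° ✓; |ER| = 22.40 ✓; ∠ERF = 118.4° ✓; |RF| = 8.400 ✓; ∠RFV = 138.7° ✓; |FV| = 7.800 ✗.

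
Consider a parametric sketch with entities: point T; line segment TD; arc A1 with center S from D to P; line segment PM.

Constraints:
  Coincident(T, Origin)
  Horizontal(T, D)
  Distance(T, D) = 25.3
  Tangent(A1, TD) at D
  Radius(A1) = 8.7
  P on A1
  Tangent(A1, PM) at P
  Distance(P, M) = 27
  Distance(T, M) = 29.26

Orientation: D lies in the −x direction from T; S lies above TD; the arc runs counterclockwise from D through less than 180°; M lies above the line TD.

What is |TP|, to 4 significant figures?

18.18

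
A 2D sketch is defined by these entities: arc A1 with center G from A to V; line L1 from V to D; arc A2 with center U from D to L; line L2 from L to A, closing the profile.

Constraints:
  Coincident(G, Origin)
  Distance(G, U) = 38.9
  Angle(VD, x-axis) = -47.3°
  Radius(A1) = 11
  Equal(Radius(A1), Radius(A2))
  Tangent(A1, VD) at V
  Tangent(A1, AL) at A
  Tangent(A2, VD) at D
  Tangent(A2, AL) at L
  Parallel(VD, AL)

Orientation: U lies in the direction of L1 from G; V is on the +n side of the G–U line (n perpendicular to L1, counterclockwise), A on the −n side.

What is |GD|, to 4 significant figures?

40.43

Tangency of A1 to both parallel lines with radius 11.0 puts V and A at G ± 11.0·n: V = (8.084, 7.460), A = (-8.084, -7.460). Equal radii place D and L the same way about U: D = U + 11.0·n = (34.46, -21.13), L = U − 11.0·n = (18.30, -36.05). Then |GD| = |D − G| = 40.43.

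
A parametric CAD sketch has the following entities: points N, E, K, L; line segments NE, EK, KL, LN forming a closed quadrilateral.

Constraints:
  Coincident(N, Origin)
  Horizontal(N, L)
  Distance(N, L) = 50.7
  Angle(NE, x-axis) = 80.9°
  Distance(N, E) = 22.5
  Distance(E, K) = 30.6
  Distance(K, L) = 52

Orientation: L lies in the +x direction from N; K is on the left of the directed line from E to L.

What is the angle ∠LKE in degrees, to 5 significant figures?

73.113°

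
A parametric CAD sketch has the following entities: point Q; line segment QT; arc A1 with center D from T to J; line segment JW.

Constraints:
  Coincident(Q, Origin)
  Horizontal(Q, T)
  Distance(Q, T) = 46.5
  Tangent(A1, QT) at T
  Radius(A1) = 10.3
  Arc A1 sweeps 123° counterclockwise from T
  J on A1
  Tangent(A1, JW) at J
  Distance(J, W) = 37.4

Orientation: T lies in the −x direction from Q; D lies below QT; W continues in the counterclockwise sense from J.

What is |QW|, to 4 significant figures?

58.68

Q is at the origin; Q and T share the same y with |QT| = 46.5 and T on the −x side, so T = (-46.50, 0.000). A1 meets QT tangentially, so DT is at right angles to QT, so D = T + (0, -10.3) = (-46.50, -10.30). On A1, T sits at bearing 90° from D; a 123° counterclockwise sweep puts J at bearing 213°, so J = D + 10.3·(cos 213°, sin 213°) = (-55.14, -15.91). The tangent condition forces DJ to be normal to JW, so JW runs along (−sin 213°, cos 213°); with |JW| = 37.4, W = (-34.77, -47.28). Then |QW| = |W − Q| = 58.68.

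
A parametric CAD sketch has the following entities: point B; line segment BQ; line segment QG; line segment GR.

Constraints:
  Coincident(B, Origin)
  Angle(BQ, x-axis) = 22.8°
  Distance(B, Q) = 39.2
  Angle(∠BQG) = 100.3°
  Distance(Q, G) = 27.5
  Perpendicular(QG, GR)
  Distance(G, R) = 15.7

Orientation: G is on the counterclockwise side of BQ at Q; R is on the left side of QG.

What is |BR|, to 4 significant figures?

41.40

B is at the origin; BQ runs at 22.8° with length 39.2, so Q = 39.2·(cos 22.8°, sin 22.8°) = (36.14, 15.19). ∠BQG = 100.3°, so QG runs at 22.8° + (180° − 100.3°) = 102.5° from the x-axis; with |QG| = 27.5, G = Q + 27.5·(cos 102.5°, sin 102.5°) = (30.18, 42.04). The perpendicularity gives GR at right angles to QG; with |GR| = 15.7 on the left of QG, R = G + 15.7·(-0.9763, -0.2164) = (14.86, 38.64). Then |BR| = |R − B| = 41.40.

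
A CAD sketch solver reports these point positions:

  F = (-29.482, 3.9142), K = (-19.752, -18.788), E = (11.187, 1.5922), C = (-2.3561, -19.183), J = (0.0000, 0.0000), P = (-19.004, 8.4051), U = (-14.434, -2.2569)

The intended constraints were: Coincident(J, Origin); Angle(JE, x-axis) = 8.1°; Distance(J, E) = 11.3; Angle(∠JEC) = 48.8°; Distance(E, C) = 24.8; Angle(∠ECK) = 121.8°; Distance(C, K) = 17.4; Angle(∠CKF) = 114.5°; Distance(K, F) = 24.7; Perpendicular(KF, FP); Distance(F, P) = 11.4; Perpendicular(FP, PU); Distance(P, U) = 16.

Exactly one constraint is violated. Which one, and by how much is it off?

Distance(P, U) = 16 — off by 4.40.

J = (0.00, 0.00) ✓; JE at 8.100° ✓; |JE| = 11.30 ✓; ∠JEC = 48.80° ✓; |EC| = 24.80 ✓; ∠ECK = 121.8° ✓; |CK| = 17.40 ✓; ∠CKF = 114.5° ✓; |KF| = 24.70 ✓; ∠(KF, FP) = 90.00° ✓; |FP| = 11.40 ✓; ∠(FP, PU) = 90.00° ✓; |PU| = 11.60 ✗.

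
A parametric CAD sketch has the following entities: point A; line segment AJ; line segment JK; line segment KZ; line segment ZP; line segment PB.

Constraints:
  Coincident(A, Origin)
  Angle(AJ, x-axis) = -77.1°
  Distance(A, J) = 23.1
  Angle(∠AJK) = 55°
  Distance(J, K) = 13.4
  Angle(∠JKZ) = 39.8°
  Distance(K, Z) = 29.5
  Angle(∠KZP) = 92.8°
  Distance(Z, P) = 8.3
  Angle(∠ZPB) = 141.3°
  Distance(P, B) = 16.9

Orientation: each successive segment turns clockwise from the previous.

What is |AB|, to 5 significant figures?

37.240

A is at the origin; AJ runs at -77.1° with length 23.1, so J = (5.1571, -22.517). ∠AJK = 55.0° gives JK at 157.90° from the x-axis; with |JK| = 13.4, K = (-7.2584, -17.476). ∠JKZ = 39.8° gives KZ at 17.700° from the x-axis; with |KZ| = 29.5, Z = (20.845, -8.5066). ∠KZP = 92.8° gives ZP at -69.500° from the x-axis; with |ZP| = 8.3, P = (23.752, -16.281). ∠ZPB = 141.3° gives PB at -108.20° from the x-axis; with |PB| = 16.9, B = (18.473, -32.336). Then |AB| = |B − A| = 37.240.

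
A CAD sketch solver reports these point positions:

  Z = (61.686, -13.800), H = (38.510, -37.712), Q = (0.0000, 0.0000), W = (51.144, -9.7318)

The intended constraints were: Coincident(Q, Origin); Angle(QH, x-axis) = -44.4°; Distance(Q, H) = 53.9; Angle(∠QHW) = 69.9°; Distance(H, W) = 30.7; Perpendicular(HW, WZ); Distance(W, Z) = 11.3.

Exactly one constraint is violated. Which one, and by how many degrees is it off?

Perpendicular(HW, WZ) — off by 3.20°.

Q = (0.00, 0.00) ✓; QH at -44.40° ✓; |QH| = 53.90 ✓; ∠QHW = 69.90° ✓; |HW| = 30.70 ✓; ∠(HW, WZ) = 86.80° ✗; |WZ| = 11.30 ✓.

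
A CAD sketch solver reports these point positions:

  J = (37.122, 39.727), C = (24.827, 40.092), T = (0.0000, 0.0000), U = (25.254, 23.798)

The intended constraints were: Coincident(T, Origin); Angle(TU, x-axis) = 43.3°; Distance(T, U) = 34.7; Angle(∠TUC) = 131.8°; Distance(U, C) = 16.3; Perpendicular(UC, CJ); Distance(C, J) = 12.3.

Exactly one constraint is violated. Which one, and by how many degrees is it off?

Perpendicular(UC, CJ) — off by 3.20°.

T = (0.00, 0.00) ✓; TU at 43.30° ✓; |TU| = 34.70 ✓; ∠TUC = 131.8° ✓; |UC| = 16.30 ✓; ∠(UC, CJ) = 93.20° ✗; |CJ| = 12.30 ✓.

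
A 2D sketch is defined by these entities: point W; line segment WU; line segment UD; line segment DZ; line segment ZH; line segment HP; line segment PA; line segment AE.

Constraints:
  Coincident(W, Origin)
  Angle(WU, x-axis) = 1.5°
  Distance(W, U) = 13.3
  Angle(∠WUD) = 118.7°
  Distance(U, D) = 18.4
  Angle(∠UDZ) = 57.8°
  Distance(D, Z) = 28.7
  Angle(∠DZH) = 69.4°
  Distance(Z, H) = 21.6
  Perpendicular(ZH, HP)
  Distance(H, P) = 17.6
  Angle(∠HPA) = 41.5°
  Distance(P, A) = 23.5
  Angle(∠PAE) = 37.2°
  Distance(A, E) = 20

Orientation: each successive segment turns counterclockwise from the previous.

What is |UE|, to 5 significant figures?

9.3941

W is at the origin; WU runs at 1.5° with length 13.3, so U = (13.295, 0.34815). ∠WUD = 118.7° gives UD at 62.800° from the x-axis; with |UD| = 18.4, D = (21.706, 16.713). ∠UDZ = 57.8° gives DZ at -175.00° from the x-axis; with |DZ| = 28.7, Z = (-6.8847, 14.212). ∠DZH = 69.4° gives ZH at -64.400° from the x-axis; with |ZH| = 21.6, H = (2.4483, -5.2675). ZH ⟂ HP, so HP runs at 25.600°; with |HP| = 17.6, P = (18.321, 2.3372). ∠HPA = 41.5° gives PA at 164.10° from the x-axis; with |PA| = 23.5, A = (-4.2804, 8.7752). ∠PAE = 37.2° gives AE at -53.100° from the x-axis; with |AE| = 20.0, E = (7.7280, -7.2185). Then |UE| = |E − U| = 9.3941.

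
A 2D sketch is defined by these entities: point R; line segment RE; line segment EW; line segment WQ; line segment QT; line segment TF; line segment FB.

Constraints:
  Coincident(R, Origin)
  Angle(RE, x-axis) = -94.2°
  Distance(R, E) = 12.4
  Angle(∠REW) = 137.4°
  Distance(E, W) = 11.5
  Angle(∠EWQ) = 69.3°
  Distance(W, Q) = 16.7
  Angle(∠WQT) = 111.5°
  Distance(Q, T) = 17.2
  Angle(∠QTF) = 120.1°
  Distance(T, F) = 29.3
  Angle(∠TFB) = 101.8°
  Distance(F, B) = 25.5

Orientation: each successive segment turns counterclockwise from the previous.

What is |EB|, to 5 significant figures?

27.724

R is at the origin; RE runs at -94.2° with length 12.4, so E = (-0.90815, -12.367). ∠REW = 137.4° gives EW at -51.600° from the x-axis; with |EW| = 11.5, W = (6.2350, -21.379). ∠EWQ = 69.3° gives WQ at 59.100° from the x-axis; with |WQ| = 16.7, Q = (14.811, -7.0495). ∠WQT = 111.5° gives QT at 127.60° from the x-axis; with |QT| = 17.2, T = (4.3167, 6.5779). ∠QTF = 120.1° gives TF at -172.50° from the x-axis; with |TF| = 29.3, F = (-24.733, 2.7535). ∠TFB = 101.8° gives FB at -94.300° from the x-axis; with |FB| = 25.5, B = (-26.645, -22.675). Then |EB| = |B − E| = 27.724.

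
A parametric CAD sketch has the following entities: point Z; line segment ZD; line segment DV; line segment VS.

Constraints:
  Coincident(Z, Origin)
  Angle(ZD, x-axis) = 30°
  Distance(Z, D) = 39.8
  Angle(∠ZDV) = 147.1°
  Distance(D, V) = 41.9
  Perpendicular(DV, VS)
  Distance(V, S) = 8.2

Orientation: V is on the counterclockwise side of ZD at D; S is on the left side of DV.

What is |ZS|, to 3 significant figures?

76.5

∠ZDV = 147.1°, so DV runs at 30.0° + (180° − 147.1°) = 62.9° from the x-axis; with |DV| = 41.9, V = D + 41.9·(cos 62.9°, sin 62.9°) = (53.6, 57.2). DV is perpendicular to VS; with |VS| = 8.2 on the left of DV, S = V + 8.2·(-0.890, 0.456) = (46.3, 60.9). Then |ZS| = |S − Z| = 76.5.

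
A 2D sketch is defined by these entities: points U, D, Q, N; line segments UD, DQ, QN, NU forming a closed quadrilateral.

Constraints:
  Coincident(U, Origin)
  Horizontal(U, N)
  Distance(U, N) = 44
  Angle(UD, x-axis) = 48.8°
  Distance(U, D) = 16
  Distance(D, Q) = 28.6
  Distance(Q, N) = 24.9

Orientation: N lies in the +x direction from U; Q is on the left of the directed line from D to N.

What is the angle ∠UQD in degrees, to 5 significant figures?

8.7612°

U is at the origin; UN is horizontal with |UN| = 44.0 and N in +x, so N = (44.0, 0). UD runs at 48.8° with |UD| = 16.0, so D = (10.539, 12.039). Q is determined by |DQ| = 28.6 and |QN| = 24.9 together: it lies at the intersection of circle(D, 28.6) and circle(N, 24.9). With |DN| = 35.561, the foot of the radical line on DN is 20.564 from D and the perpendicular offset is √(28.6² − 20.564²) = 19.877. Taking the left-of-DN solution: Q = (36.618, 23.780).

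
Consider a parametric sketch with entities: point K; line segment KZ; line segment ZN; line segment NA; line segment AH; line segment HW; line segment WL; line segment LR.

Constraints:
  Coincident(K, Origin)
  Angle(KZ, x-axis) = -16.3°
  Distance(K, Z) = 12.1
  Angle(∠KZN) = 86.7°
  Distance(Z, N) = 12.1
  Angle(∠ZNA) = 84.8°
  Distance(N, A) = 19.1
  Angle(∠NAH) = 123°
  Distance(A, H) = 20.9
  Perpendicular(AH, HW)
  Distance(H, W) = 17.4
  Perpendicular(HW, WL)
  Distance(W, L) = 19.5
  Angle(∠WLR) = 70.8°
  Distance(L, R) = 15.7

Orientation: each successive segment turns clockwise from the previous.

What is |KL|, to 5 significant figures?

7.8038

K is at the origin; KZ runs at -16.3° with length 12.1, so Z = (11.614, -3.3961). ∠KZN = 86.7° gives ZN at -109.60° from the x-axis; with |ZN| = 12.1, N = (7.5547, -14.795). ∠ZNA = 84.8° gives NA at 155.20° from the x-axis; with |NA| = 19.1, A = (-9.7839, -6.7834). ∠NAH = 123.0° gives AH at 98.200° from the x-axis; with |AH| = 20.9, H = (-12.765, 13.903). AH is perpendicular to HW, so HW runs at 8.2000°; with |HW| = 17.4, W = (4.4573, 16.385). HW ⟂ WL, so WL runs at -81.800°; with |WL| = 19.5, L = (7.2386, -2.9160). Then |KL| = |L − K| = 7.8038.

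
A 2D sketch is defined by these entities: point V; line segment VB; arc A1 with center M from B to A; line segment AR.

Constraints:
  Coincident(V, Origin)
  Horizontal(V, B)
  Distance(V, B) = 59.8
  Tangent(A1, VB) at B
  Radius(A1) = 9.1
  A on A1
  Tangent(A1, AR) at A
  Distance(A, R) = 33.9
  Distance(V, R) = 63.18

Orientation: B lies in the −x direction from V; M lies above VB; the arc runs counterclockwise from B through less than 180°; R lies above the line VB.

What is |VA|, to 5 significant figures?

51.401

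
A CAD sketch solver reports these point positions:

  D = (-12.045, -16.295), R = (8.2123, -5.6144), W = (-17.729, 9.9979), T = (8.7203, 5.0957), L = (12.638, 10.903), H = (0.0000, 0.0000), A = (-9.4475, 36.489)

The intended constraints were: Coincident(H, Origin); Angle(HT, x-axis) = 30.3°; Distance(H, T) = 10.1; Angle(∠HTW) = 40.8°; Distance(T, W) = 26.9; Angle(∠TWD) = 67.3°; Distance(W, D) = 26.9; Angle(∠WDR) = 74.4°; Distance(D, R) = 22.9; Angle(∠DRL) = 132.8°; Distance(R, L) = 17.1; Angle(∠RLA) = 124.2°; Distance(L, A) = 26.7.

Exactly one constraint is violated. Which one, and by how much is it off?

Distance(L, A) = 26.7 — off by 7.10.

H = (0.00, 0.00) ✓; HT at 30.30° ✓; |HT| = 10.10 ✓; ∠HTW = 40.80° ✓; |TW| = 26.90 ✓; ∠TWD = 67.30° ✓; |WD| = 26.90 ✓; ∠WDR = 74.40° ✓; |DR| = 22.90 ✓; ∠DRL = 132.8° ✓; |RL| = 17.10 ✓; ∠RLA = 124.2° ✓; |LA| = 33.80 ✗.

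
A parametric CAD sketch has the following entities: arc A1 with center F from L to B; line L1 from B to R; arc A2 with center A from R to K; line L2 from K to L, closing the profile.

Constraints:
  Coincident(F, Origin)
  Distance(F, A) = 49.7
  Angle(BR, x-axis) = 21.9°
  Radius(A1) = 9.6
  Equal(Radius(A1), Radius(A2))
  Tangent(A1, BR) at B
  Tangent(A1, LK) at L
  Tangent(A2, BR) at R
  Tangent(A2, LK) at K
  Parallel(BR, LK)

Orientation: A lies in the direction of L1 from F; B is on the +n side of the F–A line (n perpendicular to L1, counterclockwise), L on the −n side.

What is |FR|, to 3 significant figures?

50.6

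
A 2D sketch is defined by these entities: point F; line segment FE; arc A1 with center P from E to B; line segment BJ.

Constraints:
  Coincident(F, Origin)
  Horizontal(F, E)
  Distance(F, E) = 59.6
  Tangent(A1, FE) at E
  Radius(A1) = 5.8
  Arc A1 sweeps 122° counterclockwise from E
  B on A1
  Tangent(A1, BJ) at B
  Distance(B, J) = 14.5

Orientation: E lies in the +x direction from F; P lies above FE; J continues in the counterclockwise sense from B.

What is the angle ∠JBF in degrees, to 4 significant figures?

65.83°

On A1, E sits at bearing -90° from P; a 122° counterclockwise sweep puts B at bearing 32°, so B = P + 5.8·(cos 32°, sin 32°) = (64.52, 8.874). Tangency of A1 to BJ means the radius PB is perpendicular to BJ, so BJ runs along (−sin 32°, cos 32°); with |BJ| = 14.5, J = (56.83, 21.17). Then cos ∠JBF = BJ·BF / (|BJ||BF|), giving 65.83°.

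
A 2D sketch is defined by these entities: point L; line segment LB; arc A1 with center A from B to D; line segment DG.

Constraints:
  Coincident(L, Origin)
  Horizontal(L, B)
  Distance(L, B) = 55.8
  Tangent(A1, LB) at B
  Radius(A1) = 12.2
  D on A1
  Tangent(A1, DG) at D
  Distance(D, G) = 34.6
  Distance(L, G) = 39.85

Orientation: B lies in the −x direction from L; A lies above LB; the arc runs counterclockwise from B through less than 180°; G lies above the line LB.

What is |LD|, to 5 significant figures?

46.542

Checks: |LB| = 55.80 ✓; |AD| = 12.20 ✓; ∠(AD, DG) = 90.00° ✓; |DG| = 34.60 ✓; |LG| = 39.85 ✓.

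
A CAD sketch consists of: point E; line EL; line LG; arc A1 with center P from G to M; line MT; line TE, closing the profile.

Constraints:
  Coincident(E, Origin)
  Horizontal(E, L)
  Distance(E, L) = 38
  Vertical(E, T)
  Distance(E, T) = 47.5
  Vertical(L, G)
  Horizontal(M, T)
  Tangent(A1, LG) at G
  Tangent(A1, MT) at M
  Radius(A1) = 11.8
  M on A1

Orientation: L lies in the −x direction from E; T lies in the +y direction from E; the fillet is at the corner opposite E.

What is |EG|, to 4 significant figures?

52.14

The virtual corner opposite E is at (-38.00, 47.50). The tangent condition forces PG to be normal to LG and the tangent condition forces PM to be normal to MT, with radius 11.8, so the center P sits 11.8 in from both sides at P = (-26.20, 35.70). That places the tangent points at G = (-38.00, 35.70) on LG and M = (-26.20, 47.50) on MT. Then |EG| = |G − E| = 52.14.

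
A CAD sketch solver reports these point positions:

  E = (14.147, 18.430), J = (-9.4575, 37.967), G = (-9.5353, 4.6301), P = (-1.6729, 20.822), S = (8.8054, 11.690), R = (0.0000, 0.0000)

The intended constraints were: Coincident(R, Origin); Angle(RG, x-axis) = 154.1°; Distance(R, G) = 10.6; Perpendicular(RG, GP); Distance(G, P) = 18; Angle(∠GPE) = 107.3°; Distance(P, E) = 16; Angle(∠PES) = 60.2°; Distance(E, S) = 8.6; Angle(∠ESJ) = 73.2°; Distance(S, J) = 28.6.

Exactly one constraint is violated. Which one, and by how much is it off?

Distance(S, J) = 28.6 — off by 3.40.

R = (0.00, 0.00) ✓; RG at 154.1° ✓; |RG| = 10.60 ✓; ∠(RG, GP) = 90.00° ✓; |GP| = 18.00 ✓; ∠GPE = 107.3° ✓; |PE| = 16.00 ✓; ∠PES = 60.20° ✓; |ES| = 8.600 ✓; ∠ESJ = 73.20° ✓; |SJ| = 32.00 ✗.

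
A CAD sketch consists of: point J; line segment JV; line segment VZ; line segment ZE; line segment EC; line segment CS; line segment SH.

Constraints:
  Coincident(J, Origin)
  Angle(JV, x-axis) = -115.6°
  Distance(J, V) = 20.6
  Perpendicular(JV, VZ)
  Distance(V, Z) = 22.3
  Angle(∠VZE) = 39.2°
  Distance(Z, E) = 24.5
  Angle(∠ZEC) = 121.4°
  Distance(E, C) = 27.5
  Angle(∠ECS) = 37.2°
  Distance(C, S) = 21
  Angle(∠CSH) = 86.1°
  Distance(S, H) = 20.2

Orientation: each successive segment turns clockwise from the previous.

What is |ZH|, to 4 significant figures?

28.02

J is at the origin; JV runs at -115.6° with length 20.6, so V = (-8.901, -18.58). The perpendicularity gives VZ at right angles to JV, so VZ runs at 154.4°; with |VZ| = 22.3, Z = (-29.01, -8.942). ∠VZE = 39.2° gives ZE at 13.60° from the x-axis; with |ZE| = 24.5, E = (-5.199, -3.181). ∠ZEC = 121.4° gives EC at -45.00° from the x-axis; with |EC| = 27.5, C = (14.25, -22.63). ∠ECS = 37.2° gives CS at 172.2° from the x-axis; with |CS| = 21.0, S = (-6.559, -19.78). ∠CSH = 86.1° gives SH at 78.30° from the x-axis; with |SH| = 20.2, H = (-2.463, 0.003635). Then |ZH| = |H − Z| = 28.02.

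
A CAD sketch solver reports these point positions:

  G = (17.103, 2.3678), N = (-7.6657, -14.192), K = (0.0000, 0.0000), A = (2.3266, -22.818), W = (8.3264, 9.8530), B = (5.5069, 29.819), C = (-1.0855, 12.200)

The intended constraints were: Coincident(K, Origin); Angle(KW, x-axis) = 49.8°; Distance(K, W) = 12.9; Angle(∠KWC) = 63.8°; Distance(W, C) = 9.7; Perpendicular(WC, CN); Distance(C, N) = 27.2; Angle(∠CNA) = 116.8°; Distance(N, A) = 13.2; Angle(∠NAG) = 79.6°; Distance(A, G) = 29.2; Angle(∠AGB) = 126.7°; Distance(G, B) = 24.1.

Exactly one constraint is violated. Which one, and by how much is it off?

Distance(G, B) = 24.1 — off by 5.70.

K = (0.00, 0.00) ✓; KW at 49.80° ✓; |KW| = 12.90 ✓; ∠KWC = 63.80° ✓; |WC| = 9.700 ✓; ∠(WC, CN) = 90.00° ✓; |CN| = 27.20 ✓; ∠CNA = 116.8° ✓; |NA| = 13.20 ✓; ∠NAG = 79.60° ✓; |AG| = 29.20 ✓; ∠AGB = 126.7° ✓; |GB| = 29.80 ✗.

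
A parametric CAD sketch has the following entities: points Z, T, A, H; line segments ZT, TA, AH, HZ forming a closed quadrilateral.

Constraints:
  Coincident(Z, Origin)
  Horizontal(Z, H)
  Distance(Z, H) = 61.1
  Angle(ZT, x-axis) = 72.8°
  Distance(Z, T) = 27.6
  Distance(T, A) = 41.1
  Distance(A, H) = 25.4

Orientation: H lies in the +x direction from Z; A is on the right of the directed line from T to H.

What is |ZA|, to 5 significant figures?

36.205

Z is at the origin; ZH is horizontal with |ZH| = 61.1 and H in +x, so H = (61.1, 0). ZT runs at 72.8° with |ZT| = 27.6, so T = (8.1615, 26.366). A is determined by |TA| = 41.1 and |AH| = 25.4 together: it lies at the intersection of circle(T, 41.1) and circle(H, 25.4). With |TH| = 59.141, the foot of the radical line on TH is 38.397 from T and the perpendicular offset is √(41.1² − 38.397²) = 14.658. Taking the right-of-TH solution: A = (35.997, -3.8733).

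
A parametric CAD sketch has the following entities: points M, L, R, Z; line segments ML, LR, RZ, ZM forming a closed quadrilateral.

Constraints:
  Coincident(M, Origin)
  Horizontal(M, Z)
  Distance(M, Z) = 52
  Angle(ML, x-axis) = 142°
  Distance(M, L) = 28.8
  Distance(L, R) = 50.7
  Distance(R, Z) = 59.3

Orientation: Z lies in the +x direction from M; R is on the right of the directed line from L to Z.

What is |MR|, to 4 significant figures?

27.80

M is at the origin; M and Z share the same y with |MZ| = 52.0 and Z in +x, so Z = (52.0, 0). ML runs at 142.0° with |ML| = 28.8, so L = (-22.69, 17.73). R is determined by |LR| = 50.7 and |RZ| = 59.3 together: it lies at the intersection of circle(L, 50.7) and circle(Z, 59.3). With |LZ| = 76.77, the foot of the radical line on LZ is 32.22 from L and the perpendicular offset is √(50.7² − 32.22²) = 39.14. Taking the right-of-LZ solution: R = (-0.3824, -27.80).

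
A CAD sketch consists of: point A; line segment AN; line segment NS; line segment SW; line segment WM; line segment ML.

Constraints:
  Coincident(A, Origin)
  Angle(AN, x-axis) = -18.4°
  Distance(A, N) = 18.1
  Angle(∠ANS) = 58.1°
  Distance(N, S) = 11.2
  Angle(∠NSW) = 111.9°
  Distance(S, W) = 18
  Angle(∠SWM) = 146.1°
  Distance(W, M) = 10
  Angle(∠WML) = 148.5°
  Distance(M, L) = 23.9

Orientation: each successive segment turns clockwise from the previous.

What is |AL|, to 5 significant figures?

30.219

A is at the origin; AN runs at -18.4° with length 18.1, so N = (17.175, -5.7132). ∠ANS = 58.1° gives NS at -140.30° from the x-axis; with |NS| = 11.2, S = (8.5574, -12.867). ∠NSW = 111.9° gives SW at 151.60° from the x-axis; with |SW| = 18.0, W = (-7.2763, -4.3062). ∠SWM = 146.1° gives WM at 117.70° from the x-axis; with |WM| = 10.0, M = (-11.925, 4.5477). ∠WML = 148.5° gives ML at 86.200° from the x-axis; with |ML| = 23.9, L = (-10.341, 28.395). Then |AL| = |L − A| = 30.219.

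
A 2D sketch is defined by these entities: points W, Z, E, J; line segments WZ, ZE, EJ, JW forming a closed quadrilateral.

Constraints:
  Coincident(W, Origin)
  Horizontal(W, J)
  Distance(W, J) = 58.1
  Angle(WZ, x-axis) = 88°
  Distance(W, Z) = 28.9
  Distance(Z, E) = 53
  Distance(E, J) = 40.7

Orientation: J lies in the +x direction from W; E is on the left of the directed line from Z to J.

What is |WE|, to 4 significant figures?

66.41

W is at the origin; W and J share the same y with |WJ| = 58.1 and J in +x, so J = (58.1, 0). WZ runs at 88.0° with |WZ| = 28.9, so Z = (1.009, 28.88). E is determined by |ZE| = 53.0 and |EJ| = 40.7 together: it lies at the intersection of circle(Z, 53.0) and circle(J, 40.7). With |ZJ| = 63.98, the foot of the radical line on ZJ is 41.00 from Z and the perpendicular offset is √(53.0² − 41.00²) = 33.59. Taking the left-of-ZJ solution: E = (52.75, 40.35).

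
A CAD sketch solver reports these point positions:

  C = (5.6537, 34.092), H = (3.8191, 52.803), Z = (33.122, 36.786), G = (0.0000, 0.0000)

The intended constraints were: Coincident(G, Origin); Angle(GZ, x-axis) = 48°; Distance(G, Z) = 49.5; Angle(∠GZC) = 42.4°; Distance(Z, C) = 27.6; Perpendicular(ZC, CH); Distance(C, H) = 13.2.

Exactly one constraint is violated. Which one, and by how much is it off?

Distance(C, H) = 13.2 — off by 5.60.

G = (0.00, 0.00) ✓; GZ at 48.00° ✓; |GZ| = 49.50 ✓; ∠GZC = 42.40° ✓; |ZC| = 27.60 ✓; ∠(ZC, CH) = 90.00° ✓; |CH| = 18.80 ✗.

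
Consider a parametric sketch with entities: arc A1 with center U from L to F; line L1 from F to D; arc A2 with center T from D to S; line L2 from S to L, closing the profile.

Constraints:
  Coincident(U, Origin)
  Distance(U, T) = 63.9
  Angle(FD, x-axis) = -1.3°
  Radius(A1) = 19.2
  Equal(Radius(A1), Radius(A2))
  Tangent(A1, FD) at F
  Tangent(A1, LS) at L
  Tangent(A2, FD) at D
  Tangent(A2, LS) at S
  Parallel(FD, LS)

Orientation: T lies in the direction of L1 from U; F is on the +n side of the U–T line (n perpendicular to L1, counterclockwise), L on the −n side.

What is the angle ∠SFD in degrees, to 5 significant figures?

31.003°

The slot axis is L1's direction at -1.3°, so u = (cos -1.3°, sin -1.3°) = (0.99974, -0.022687) and n = (−sin -1.3°, cos -1.3°) = (0.022687, 0.99974). U is at the origin and T lies 63.9 along u from U, so T = 63.9·u = (63.884, -1.4497). Tangency of A1 to both parallel lines with radius 19.2 puts F and L at U ± 19.2·n: F = (0.43560, 19.195), L = (-0.43560, -19.195). Equal radii place D and S the same way about T: D = T + 19.2·n = (64.319, 17.745), S = T − 19.2·n = (63.448, -20.645). Then cos ∠SFD = FS·FD / (|FS||FD|), giving 31.003°.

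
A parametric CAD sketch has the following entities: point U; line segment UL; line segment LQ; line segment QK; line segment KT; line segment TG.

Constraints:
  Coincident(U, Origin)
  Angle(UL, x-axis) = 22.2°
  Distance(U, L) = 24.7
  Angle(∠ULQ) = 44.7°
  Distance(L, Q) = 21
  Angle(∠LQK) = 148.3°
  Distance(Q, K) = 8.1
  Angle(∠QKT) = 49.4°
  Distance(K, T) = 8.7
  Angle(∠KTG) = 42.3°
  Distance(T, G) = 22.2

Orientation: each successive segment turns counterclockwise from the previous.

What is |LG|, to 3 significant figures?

33.1

U is at the origin; UL runs at 22.2° with length 24.7, so L = (22.9, 9.33). ∠ULQ = 44.7° gives LQ at 158° from the x-axis; with |LQ| = 21.0, Q = (3.47, 17.4). ∠LQK = 148.3° gives QK at -171° from the x-axis; with |QK| = 8.1, K = (-4.53, 16.1). ∠QKT = 49.4° gives KT at -40.2° from the x-axis; with |KT| = 8.7, T = (2.12, 10.5). ∠KTG = 42.3° gives TG at 97.5° from the x-axis; with |TG| = 22.2, G = (-0.781, 32.5). Then |LG| = |G − L| = 33.1.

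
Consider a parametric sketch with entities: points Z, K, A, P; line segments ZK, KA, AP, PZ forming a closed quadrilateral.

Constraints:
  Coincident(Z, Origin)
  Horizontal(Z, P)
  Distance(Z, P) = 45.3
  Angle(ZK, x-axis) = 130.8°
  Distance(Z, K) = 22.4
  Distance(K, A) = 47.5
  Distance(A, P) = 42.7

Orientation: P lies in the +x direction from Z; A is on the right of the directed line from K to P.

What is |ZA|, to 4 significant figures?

25.71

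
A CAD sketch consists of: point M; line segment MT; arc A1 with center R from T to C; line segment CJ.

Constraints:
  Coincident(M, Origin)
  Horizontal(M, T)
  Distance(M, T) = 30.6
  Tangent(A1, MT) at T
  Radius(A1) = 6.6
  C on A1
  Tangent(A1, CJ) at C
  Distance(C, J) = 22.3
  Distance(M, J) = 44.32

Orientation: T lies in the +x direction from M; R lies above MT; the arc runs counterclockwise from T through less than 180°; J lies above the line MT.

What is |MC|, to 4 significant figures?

37.90

M is at the origin; M and T share the same y with |MT| = 30.6 and T on the +x side, so T = (30.60, 0.000). The tangent condition forces RT to be normal to MT, so R = T + (0, 6.6) = (30.60, 6.600). Since RC ⟂ CJ (tangency), |RJ| = √(6.6² + 22.3²) = 23.26 regardless of where C sits on A1. So J lies on both circle(M, 44.32) and circle(R, 23.26); the above-MT intersection is J = (32.85, 29.75). C is the foot of the tangent from J: C = (37.08, 7.851).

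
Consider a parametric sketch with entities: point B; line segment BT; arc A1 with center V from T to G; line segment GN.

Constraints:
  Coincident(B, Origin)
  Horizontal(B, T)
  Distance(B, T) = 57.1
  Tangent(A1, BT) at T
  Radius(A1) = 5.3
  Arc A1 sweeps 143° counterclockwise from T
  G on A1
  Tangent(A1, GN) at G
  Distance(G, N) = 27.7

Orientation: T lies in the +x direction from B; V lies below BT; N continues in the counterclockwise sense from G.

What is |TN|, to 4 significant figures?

32.33

On A1, T sits at bearing 90° from V; a 143° counterclockwise sweep puts G at bearing 233°, so G = V + 5.3·(cos 233°, sin 233°) = (53.91, -9.533). Tangency of A1 to GN means the radius VG is perpendicular to GN, so GN runs along (−sin 233°, cos 233°); with |GN| = 27.7, N = (76.03, -26.20). Then |TN| = |N − T| = 32.33.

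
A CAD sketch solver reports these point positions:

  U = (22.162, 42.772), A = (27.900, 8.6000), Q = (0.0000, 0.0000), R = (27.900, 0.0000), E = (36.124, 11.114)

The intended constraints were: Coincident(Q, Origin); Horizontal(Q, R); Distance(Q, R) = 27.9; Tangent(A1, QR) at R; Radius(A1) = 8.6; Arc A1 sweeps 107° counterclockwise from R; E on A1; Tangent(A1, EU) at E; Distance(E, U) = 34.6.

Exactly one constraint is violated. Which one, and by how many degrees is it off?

Tangent(A1, EU) at E — off by 6.80°.

Q = (0.00, 0.00) ✓; Q.y = 0.00, R.y = 0.00 ✓; |QR| = 27.90 ✓; ∠(AR, RQ) = 90.00° ✓; |AR| = 8.600 ✓; bearing(A→E) − bearing(A→R) = 107.0° ✓; |AE| = 8.600 ✓; ∠(AE, EU) = 83.20° ✗; |EU| = 34.60 ✓.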